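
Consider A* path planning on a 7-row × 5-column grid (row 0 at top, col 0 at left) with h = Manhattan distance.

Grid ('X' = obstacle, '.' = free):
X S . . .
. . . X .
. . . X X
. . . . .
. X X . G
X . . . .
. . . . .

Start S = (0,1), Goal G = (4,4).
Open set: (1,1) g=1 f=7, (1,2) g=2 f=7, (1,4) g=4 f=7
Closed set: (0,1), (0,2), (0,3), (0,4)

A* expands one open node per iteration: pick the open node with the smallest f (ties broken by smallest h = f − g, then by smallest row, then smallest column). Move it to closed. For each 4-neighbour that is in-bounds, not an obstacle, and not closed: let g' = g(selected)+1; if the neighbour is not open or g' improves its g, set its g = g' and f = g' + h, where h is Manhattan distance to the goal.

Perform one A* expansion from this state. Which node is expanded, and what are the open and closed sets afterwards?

expanded=(1,4); open=[(1,1) g=1 f=7, (1,2) g=2 f=7]; closed=[(0,1), (0,2), (0,3), (0,4), (1,4)]

step 1: expand (1,4) (f=7, h=3) → closed; open now [(1,1) g=1 f=7, (1,2) g=2 f=7]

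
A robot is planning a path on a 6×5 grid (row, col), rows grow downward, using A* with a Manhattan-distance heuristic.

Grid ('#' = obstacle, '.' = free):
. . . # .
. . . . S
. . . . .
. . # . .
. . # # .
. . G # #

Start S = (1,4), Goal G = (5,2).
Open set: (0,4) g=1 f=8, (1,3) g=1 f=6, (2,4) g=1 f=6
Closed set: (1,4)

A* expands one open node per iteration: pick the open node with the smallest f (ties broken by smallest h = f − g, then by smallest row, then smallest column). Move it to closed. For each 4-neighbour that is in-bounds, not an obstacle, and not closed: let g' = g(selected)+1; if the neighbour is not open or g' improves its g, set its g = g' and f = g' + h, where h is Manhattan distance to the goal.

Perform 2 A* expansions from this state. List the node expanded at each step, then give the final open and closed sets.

order=[(1,3) → (1,2)]; open=[(0,2) g=3 f=8, (0,4) g=1 f=8, (1,1) g=3 f=8, (2,2) g=3 f=6, (2,3) g=2 f=6, (2,4) g=1 f=6]; closed=[(1,2), (1,3), (1,4)]

step 1: expand (1,3) (f=6, h=5) → closed; open now [(0,4) g=1 f=8, (1,2) g=2 f=6, (2,3) g=2 f=6, (2,4) g=1 f=6]
step 2: expand (1,2) (f=6, h=4) → closed; open now [(0,2) g=3 f=8, (0,4) g=1 f=8, (1,1) g=3 f=8, (2,2) g=3 f=6, (2,3) g=2 f=6, (2,4) g=1 f=6]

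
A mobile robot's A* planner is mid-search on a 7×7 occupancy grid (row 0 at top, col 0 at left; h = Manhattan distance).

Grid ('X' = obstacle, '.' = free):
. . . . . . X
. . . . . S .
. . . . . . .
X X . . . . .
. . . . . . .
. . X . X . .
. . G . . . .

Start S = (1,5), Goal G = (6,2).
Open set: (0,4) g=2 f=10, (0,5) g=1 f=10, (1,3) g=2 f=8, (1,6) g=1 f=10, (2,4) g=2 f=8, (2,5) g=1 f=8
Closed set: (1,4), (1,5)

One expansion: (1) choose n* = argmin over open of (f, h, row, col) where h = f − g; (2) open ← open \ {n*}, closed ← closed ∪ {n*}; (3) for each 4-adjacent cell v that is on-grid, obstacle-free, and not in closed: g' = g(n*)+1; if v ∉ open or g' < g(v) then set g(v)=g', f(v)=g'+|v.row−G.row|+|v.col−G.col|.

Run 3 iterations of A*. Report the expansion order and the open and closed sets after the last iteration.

step 1: expand (1,3) (f=8, h=6) → closed; open now [(0,3) g=3 f=10, (0,4) g=2 f=10, (0,5) g=1 f=10, (1,2) g=3 f=8, (1,6) g=1 f=10, (2,3) g=3 f=8, (2,4) g=2 f=8, (2,5) g=1 f=8]
step 2: expand (1,2) (f=8, h=5) → closed; open now [(0,2) g=4 f=10, (0,3) g=3 f=10, (0,4) g=2 f=10, (0,5) g=1 f=10, (1,1) g=4 f=10, (1,6) g=1 f=10, (2,2) g=4 f=8, (2,3) g=3 f=8, (2,4) g=2 f=8, (2,5) g=1 f=8]
step 3: expand (2,2) (f=8, h=4) → closed; open now [(0,2) g=4 f=10, (0,3) g=3 f=10, (0,4) g=2 f=10, (0,5) g=1 f=10, (1,1) g=4 f=10, (1,6) g=1 f=10, (2,1) g=5 f=10, (2,3) g=3 f=8, (2,4) g=2 f=8, (2,5) g=1 f=8, (3,2) g=5 f=8]

order=[(1,3) → (1,2) → (2,2)]; open=[(0,2) g=4 f=10, (0,3) g=3 f=10, (0,4) g=2 f=10, (0,5) g=1 f=10, (1,1) g=4 f=10, (1,6) g=1 f=10, (2,1) g=5 f=10, (2,3) g=3 f=8, (2,4) g=2 f=8, (2,5) g=1 f=8, (3,2) g=5 f=8]; closed=[(1,2), (1,3), (1,4), (1,5), (2,2)]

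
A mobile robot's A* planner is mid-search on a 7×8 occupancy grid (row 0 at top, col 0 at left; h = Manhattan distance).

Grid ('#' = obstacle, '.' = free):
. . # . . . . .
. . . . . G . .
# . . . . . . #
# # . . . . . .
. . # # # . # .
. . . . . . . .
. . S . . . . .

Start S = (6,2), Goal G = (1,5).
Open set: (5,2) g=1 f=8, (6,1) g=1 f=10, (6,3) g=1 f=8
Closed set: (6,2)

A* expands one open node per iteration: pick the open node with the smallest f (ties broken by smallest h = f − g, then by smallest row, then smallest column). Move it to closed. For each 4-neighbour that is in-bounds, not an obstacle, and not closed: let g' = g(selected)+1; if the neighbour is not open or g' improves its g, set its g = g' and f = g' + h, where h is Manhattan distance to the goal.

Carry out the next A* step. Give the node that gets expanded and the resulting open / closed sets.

expanded=(5,2); open=[(5,1) g=2 f=10, (5,3) g=2 f=8, (6,1) g=1 f=10, (6,3) g=1 f=8]; closed=[(5,2), (6,2)]

step 1: expand (5,2) (f=8, h=7) → closed; open now [(5,1) g=2 f=10, (5,3) g=2 f=8, (6,1) g=1 f=10, (6,3) g=1 f=8]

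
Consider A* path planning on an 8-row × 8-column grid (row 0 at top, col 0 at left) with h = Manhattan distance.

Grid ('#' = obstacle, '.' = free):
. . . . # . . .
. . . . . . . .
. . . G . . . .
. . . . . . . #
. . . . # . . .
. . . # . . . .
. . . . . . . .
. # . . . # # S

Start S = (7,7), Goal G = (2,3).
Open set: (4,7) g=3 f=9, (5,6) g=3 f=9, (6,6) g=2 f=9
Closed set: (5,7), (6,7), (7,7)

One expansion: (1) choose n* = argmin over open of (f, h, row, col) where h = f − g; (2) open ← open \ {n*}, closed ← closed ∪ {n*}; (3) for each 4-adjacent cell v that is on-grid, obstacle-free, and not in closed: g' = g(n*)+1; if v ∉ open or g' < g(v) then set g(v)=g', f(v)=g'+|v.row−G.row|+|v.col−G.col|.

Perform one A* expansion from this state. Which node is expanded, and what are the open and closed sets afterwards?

step 1: expand (4,7) (f=9, h=6) → closed; open now [(4,6) g=4 f=9, (5,6) g=3 f=9, (6,6) g=2 f=9]

expanded=(4,7); open=[(4,6) g=4 f=9, (5,6) g=3 f=9, (6,6) g=2 f=9]; closed=[(4,7), (5,7), (6,7), (7,7)]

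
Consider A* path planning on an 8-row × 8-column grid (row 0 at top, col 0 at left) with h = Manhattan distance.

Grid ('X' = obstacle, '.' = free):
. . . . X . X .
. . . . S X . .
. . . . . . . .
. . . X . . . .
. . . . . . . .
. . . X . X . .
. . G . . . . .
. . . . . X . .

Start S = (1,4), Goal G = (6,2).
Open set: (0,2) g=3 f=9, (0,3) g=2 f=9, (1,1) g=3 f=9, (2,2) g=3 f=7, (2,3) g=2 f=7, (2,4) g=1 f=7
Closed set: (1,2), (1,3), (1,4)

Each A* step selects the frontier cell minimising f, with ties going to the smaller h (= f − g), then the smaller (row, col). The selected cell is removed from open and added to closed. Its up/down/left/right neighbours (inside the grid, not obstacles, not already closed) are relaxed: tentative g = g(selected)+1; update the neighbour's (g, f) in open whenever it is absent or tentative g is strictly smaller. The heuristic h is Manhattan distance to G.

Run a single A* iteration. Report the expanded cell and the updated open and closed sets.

expanded=(2,2); open=[(0,2) g=3 f=9, (0,3) g=2 f=9, (1,1) g=3 f=9, (2,1) g=4 f=9, (2,3) g=2 f=7, (2,4) g=1 f=7, (3,2) g=4 f=7]; closed=[(1,2), (1,3), (1,4), (2,2)]

step 1: expand (2,2) (f=7, h=4) → closed; open now [(0,2) g=3 f=9, (0,3) g=2 f=9, (1,1) g=3 f=9, (2,1) g=4 f=9, (2,3) g=2 f=7, (2,4) g=1 f=7, (3,2) g=4 f=7]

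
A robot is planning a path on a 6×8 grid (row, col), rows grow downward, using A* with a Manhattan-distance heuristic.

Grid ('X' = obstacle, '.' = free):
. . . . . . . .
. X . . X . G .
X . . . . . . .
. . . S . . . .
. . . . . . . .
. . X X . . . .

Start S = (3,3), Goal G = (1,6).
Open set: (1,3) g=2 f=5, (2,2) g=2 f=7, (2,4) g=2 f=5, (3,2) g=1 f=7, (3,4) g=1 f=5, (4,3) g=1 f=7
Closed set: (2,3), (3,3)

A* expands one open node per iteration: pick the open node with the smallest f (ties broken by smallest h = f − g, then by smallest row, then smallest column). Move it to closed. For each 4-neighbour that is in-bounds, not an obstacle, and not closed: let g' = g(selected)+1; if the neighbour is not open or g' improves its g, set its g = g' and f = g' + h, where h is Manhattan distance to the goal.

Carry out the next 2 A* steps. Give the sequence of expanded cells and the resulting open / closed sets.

order=[(1,3) → (2,4)]; open=[(0,3) g=3 f=7, (1,2) g=3 f=7, (2,2) g=2 f=7, (2,5) g=3 f=5, (3,2) g=1 f=7, (3,4) g=1 f=5, (4,3) g=1 f=7]; closed=[(1,3), (2,3), (2,4), (3,3)]

step 1: expand (1,3) (f=5, h=3) → closed; open now [(0,3) g=3 f=7, (1,2) g=3 f=7, (2,2) g=2 f=7, (2,4) g=2 f=5, (3,2) g=1 f=7, (3,4) g=1 f=5, (4,3) g=1 f=7]
step 2: expand (2,4) (f=5, h=3) → closed; open now [(0,3) g=3 f=7, (1,2) g=3 f=7, (2,2) g=2 f=7, (2,5) g=3 f=5, (3,2) g=1 f=7, (3,4) g=1 f=5, (4,3) g=1 f=7]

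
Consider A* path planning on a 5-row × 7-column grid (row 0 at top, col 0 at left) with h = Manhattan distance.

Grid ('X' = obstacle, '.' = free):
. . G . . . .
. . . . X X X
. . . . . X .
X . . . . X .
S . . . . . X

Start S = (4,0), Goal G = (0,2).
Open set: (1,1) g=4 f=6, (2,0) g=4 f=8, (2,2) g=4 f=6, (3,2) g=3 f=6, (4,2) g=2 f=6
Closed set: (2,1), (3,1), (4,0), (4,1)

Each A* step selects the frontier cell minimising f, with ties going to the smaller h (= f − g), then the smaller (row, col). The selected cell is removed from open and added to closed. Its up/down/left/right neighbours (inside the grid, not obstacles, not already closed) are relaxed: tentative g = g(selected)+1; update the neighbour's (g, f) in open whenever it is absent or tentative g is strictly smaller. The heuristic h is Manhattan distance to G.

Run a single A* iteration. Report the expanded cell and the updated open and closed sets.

step 1: expand (1,1) (f=6, h=2) → closed; open now [(0,1) g=5 f=6, (1,0) g=5 f=8, (1,2) g=5 f=6, (2,0) g=4 f=8, (2,2) g=4 f=6, (3,2) g=3 f=6, (4,2) g=2 f=6]

expanded=(1,1); open=[(0,1) g=5 f=6, (1,0) g=5 f=8, (1,2) g=5 f=6, (2,0) g=4 f=8, (2,2) g=4 f=6, (3,2) g=3 f=6, (4,2) g=2 f=6]; closed=[(1,1), (2,1), (3,1), (4,0), (4,1)]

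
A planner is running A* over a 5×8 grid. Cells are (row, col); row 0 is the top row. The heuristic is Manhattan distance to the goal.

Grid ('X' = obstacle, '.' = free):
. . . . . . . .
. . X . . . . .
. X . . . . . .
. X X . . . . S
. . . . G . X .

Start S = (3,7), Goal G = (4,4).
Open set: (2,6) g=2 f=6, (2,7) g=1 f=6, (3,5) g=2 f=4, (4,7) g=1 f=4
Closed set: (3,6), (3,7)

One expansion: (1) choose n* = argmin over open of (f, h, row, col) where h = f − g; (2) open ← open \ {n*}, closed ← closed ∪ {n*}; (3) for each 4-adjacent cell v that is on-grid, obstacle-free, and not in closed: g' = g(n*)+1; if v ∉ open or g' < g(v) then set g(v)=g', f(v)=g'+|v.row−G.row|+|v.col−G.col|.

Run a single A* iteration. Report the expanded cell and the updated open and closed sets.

step 1: expand (3,5) (f=4, h=2) → closed; open now [(2,5) g=3 f=6, (2,6) g=2 f=6, (2,7) g=1 f=6, (3,4) g=3 f=4, (4,5) g=3 f=4, (4,7) g=1 f=4]

expanded=(3,5); open=[(2,5) g=3 f=6, (2,6) g=2 f=6, (2,7) g=1 f=6, (3,4) g=3 f=4, (4,5) g=3 f=4, (4,7) g=1 f=4]; closed=[(3,5), (3,6), (3,7)]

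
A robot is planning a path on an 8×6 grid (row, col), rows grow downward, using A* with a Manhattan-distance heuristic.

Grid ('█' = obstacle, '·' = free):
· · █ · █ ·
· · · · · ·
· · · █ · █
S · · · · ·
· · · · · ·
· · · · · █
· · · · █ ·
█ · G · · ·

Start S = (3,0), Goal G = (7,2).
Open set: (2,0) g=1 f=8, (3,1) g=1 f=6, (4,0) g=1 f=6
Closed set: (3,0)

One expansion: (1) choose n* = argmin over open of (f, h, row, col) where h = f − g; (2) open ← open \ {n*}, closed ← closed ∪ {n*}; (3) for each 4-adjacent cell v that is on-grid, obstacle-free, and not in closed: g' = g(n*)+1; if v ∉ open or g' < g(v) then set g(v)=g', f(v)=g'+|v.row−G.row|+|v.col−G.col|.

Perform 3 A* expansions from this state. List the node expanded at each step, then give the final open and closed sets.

step 1: expand (3,1) (f=6, h=5) → closed; open now [(2,0) g=1 f=8, (2,1) g=2 f=8, (3,2) g=2 f=6, (4,0) g=1 f=6, (4,1) g=2 f=6]
step 2: expand (3,2) (f=6, h=4) → closed; open now [(2,0) g=1 f=8, (2,1) g=2 f=8, (2,2) g=3 f=8, (3,3) g=3 f=8, (4,0) g=1 f=6, (4,1) g=2 f=6, (4,2) g=3 f=6]
step 3: expand (4,2) (f=6, h=3) → closed; open now [(2,0) g=1 f=8, (2,1) g=2 f=8, (2,2) g=3 f=8, (3,3) g=3 f=8, (4,0) g=1 f=6, (4,1) g=2 f=6, (4,3) g=4 f=8, (5,2) g=4 f=6]

order=[(3,1) → (3,2) → (4,2)]; open=[(2,0) g=1 f=8, (2,1) g=2 f=8, (2,2) g=3 f=8, (3,3) g=3 f=8, (4,0) g=1 f=6, (4,1) g=2 f=6, (4,3) g=4 f=8, (5,2) g=4 f=6]; closed=[(3,0), (3,1), (3,2), (4,2)]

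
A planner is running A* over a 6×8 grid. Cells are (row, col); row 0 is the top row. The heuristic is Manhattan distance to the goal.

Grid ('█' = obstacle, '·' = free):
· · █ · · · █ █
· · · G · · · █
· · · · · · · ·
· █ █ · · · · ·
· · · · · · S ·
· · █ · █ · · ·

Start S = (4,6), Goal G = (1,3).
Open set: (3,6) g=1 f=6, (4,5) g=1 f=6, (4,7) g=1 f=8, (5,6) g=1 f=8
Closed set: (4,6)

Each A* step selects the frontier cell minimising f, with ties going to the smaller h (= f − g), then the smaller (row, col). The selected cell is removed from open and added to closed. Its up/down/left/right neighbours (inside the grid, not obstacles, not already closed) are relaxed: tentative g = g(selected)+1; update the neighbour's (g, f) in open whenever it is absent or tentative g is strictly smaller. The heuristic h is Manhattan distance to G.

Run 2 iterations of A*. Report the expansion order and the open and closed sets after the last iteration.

step 1: expand (3,6) (f=6, h=5) → closed; open now [(2,6) g=2 f=6, (3,5) g=2 f=6, (3,7) g=2 f=8, (4,5) g=1 f=6, (4,7) g=1 f=8, (5,6) g=1 f=8]
step 2: expand (2,6) (f=6, h=4) → closed; open now [(1,6) g=3 f=6, (2,5) g=3 f=6, (2,7) g=3 f=8, (3,5) g=2 f=6, (3,7) g=2 f=8, (4,5) g=1 f=6, (4,7) g=1 f=8, (5,6) g=1 f=8]

order=[(3,6) → (2,6)]; open=[(1,6) g=3 f=6, (2,5) g=3 f=6, (2,7) g=3 f=8, (3,5) g=2 f=6, (3,7) g=2 f=8, (4,5) g=1 f=6, (4,7) g=1 f=8, (5,6) g=1 f=8]; closed=[(2,6), (3,6), (4,6)]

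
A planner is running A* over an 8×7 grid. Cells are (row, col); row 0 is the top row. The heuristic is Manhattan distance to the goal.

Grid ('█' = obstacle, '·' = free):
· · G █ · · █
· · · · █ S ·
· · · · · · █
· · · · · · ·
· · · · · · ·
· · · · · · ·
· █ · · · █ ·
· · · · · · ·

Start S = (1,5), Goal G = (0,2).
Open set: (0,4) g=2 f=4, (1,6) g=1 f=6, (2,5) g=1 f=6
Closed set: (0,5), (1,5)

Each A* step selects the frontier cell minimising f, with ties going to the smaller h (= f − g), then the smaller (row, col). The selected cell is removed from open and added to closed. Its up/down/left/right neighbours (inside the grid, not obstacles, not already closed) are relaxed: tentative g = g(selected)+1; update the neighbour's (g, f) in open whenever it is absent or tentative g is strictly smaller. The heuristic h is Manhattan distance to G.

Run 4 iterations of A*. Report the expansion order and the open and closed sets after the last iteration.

step 1: expand (0,4) (f=4, h=2) → closed; open now [(1,6) g=1 f=6, (2,5) g=1 f=6]
step 2: expand (1,6) (f=6, h=5) → closed; open now [(2,5) g=1 f=6]
step 3: expand (2,5) (f=6, h=5) → closed; open now [(2,4) g=2 f=6, (3,5) g=2 f=8]
step 4: expand (2,4) (f=6, h=4) → closed; open now [(2,3) g=3 f=6, (3,4) g=3 f=8, (3,5) g=2 f=8]

order=[(0,4) → (1,6) → (2,5) → (2,4)]; open=[(2,3) g=3 f=6, (3,4) g=3 f=8, (3,5) g=2 f=8]; closed=[(0,4), (0,5), (1,5), (1,6), (2,4), (2,5)]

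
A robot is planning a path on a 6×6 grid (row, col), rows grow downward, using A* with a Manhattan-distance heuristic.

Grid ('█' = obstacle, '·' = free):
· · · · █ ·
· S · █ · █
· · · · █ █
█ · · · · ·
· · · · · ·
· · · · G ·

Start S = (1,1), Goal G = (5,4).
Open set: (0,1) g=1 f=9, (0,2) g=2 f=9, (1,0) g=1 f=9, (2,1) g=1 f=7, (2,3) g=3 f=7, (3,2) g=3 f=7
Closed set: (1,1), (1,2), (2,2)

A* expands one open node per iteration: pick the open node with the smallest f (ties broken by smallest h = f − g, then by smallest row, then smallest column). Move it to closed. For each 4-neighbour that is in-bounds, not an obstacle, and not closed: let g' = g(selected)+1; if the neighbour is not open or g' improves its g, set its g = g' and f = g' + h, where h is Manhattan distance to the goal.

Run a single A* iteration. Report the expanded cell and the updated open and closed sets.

expanded=(2,3); open=[(0,1) g=1 f=9, (0,2) g=2 f=9, (1,0) g=1 f=9, (2,1) g=1 f=7, (3,2) g=3 f=7, (3,3) g=4 f=7]; closed=[(1,1), (1,2), (2,2), (2,3)]

step 1: expand (2,3) (f=7, h=4) → closed; open now [(0,1) g=1 f=9, (0,2) g=2 f=9, (1,0) g=1 f=9, (2,1) g=1 f=7, (3,2) g=3 f=7, (3,3) g=4 f=7]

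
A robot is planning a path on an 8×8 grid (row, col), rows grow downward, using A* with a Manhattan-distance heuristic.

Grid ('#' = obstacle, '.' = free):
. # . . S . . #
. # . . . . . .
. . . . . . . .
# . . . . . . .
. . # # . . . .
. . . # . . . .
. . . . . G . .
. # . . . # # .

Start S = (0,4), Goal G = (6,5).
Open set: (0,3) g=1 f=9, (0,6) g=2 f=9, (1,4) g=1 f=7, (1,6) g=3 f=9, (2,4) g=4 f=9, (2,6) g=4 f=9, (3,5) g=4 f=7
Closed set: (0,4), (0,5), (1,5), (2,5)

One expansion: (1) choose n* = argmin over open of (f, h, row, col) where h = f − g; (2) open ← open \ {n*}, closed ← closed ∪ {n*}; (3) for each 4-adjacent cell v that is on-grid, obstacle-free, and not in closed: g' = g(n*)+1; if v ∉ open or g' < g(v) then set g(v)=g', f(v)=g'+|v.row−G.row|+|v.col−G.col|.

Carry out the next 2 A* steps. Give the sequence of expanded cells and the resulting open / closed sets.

order=[(3,5) → (4,5)]; open=[(0,3) g=1 f=9, (0,6) g=2 f=9, (1,4) g=1 f=7, (1,6) g=3 f=9, (2,4) g=4 f=9, (2,6) g=4 f=9, (3,4) g=5 f=9, (3,6) g=5 f=9, (4,4) g=6 f=9, (4,6) g=6 f=9, (5,5) g=6 f=7]; closed=[(0,4), (0,5), (1,5), (2,5), (3,5), (4,5)]

step 1: expand (3,5) (f=7, h=3) → closed; open now [(0,3) g=1 f=9, (0,6) g=2 f=9, (1,4) g=1 f=7, (1,6) g=3 f=9, (2,4) g=4 f=9, (2,6) g=4 f=9, (3,4) g=5 f=9, (3,6) g=5 f=9, (4,5) g=5 f=7]
step 2: expand (4,5) (f=7, h=2) → closed; open now [(0,3) g=1 f=9, (0,6) g=2 f=9, (1,4) g=1 f=7, (1,6) g=3 f=9, (2,4) g=4 f=9, (2,6) g=4 f=9, (3,4) g=5 f=9, (3,6) g=5 f=9, (4,4) g=6 f=9, (4,6) g=6 f=9, (5,5) g=6 f=7]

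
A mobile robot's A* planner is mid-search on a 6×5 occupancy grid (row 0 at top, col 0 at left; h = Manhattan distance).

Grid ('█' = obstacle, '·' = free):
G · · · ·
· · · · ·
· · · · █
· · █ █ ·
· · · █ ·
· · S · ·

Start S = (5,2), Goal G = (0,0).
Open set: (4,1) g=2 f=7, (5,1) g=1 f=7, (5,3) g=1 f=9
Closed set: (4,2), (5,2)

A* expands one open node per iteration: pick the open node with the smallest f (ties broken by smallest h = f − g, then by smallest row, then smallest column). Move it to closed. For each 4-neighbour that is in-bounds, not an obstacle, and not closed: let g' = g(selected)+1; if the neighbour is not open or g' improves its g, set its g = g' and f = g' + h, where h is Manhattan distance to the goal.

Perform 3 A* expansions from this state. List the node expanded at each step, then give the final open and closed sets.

order=[(4,1) → (3,1) → (2,1)]; open=[(1,1) g=5 f=7, (2,0) g=5 f=7, (2,2) g=5 f=9, (3,0) g=4 f=7, (4,0) g=3 f=7, (5,1) g=1 f=7, (5,3) g=1 f=9]; closed=[(2,1), (3,1), (4,1), (4,2), (5,2)]

step 1: expand (4,1) (f=7, h=5) → closed; open now [(3,1) g=3 f=7, (4,0) g=3 f=7, (5,1) g=1 f=7, (5,3) g=1 f=9]
step 2: expand (3,1) (f=7, h=4) → closed; open now [(2,1) g=4 f=7, (3,0) g=4 f=7, (4,0) g=3 f=7, (5,1) g=1 f=7, (5,3) g=1 f=9]
step 3: expand (2,1) (f=7, h=3) → closed; open now [(1,1) g=5 f=7, (2,0) g=5 f=7, (2,2) g=5 f=9, (3,0) g=4 f=7, (4,0) g=3 f=7, (5,1) g=1 f=7, (5,3) g=1 f=9]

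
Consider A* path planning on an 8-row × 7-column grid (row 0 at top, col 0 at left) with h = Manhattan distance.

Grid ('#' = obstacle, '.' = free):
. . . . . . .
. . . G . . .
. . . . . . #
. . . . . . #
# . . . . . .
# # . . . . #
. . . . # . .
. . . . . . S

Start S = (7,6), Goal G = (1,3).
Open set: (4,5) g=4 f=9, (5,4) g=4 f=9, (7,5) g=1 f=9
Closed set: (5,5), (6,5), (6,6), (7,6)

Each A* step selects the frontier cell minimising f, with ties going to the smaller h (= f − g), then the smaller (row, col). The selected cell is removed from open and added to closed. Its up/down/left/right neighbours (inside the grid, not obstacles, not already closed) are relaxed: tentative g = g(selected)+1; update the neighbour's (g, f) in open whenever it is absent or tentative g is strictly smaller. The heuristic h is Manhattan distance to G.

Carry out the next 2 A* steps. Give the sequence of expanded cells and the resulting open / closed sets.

step 1: expand (4,5) (f=9, h=5) → closed; open now [(3,5) g=5 f=9, (4,4) g=5 f=9, (4,6) g=5 f=11, (5,4) g=4 f=9, (7,5) g=1 f=9]
step 2: expand (3,5) (f=9, h=4) → closed; open now [(2,5) g=6 f=9, (3,4) g=6 f=9, (4,4) g=5 f=9, (4,6) g=5 f=11, (5,4) g=4 f=9, (7,5) g=1 f=9]

order=[(4,5) → (3,5)]; open=[(2,5) g=6 f=9, (3,4) g=6 f=9, (4,4) g=5 f=9, (4,6) g=5 f=11, (5,4) g=4 f=9, (7,5) g=1 f=9]; closed=[(3,5), (4,5), (5,5), (6,5), (6,6), (7,6)]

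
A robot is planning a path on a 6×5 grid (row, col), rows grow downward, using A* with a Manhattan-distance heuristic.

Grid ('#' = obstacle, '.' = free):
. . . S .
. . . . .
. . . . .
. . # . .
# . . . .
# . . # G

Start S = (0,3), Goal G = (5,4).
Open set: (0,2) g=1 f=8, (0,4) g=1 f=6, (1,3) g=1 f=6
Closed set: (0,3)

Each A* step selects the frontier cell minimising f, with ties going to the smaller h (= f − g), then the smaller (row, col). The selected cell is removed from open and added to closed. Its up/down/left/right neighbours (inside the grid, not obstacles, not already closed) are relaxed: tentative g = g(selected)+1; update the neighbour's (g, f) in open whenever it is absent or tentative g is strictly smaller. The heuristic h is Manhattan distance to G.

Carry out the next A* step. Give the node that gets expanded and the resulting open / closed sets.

step 1: expand (0,4) (f=6, h=5) → closed; open now [(0,2) g=1 f=8, (1,3) g=1 f=6, (1,4) g=2 f=6]

expanded=(0,4); open=[(0,2) g=1 f=8, (1,3) g=1 f=6, (1,4) g=2 f=6]; closed=[(0,3), (0,4)]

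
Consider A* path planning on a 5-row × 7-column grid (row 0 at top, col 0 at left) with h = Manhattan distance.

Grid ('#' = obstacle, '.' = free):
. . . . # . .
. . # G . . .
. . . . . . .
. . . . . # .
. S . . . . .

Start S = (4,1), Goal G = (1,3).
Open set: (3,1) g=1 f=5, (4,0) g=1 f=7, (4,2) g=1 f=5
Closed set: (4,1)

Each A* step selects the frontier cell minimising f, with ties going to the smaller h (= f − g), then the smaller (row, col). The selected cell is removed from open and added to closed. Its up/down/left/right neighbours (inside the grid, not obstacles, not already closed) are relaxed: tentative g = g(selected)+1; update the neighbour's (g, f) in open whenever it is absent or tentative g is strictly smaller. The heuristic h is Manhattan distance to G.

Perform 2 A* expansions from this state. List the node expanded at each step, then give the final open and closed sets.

order=[(3,1) → (2,1)]; open=[(1,1) g=3 f=5, (2,0) g=3 f=7, (2,2) g=3 f=5, (3,0) g=2 f=7, (3,2) g=2 f=5, (4,0) g=1 f=7, (4,2) g=1 f=5]; closed=[(2,1), (3,1), (4,1)]

step 1: expand (3,1) (f=5, h=4) → closed; open now [(2,1) g=2 f=5, (3,0) g=2 f=7, (3,2) g=2 f=5, (4,0) g=1 f=7, (4,2) g=1 f=5]
step 2: expand (2,1) (f=5, h=3) → closed; open now [(1,1) g=3 f=5, (2,0) g=3 f=7, (2,2) g=3 f=5, (3,0) g=2 f=7, (3,2) g=2 f=5, (4,0) g=1 f=7, (4,2) g=1 f=5]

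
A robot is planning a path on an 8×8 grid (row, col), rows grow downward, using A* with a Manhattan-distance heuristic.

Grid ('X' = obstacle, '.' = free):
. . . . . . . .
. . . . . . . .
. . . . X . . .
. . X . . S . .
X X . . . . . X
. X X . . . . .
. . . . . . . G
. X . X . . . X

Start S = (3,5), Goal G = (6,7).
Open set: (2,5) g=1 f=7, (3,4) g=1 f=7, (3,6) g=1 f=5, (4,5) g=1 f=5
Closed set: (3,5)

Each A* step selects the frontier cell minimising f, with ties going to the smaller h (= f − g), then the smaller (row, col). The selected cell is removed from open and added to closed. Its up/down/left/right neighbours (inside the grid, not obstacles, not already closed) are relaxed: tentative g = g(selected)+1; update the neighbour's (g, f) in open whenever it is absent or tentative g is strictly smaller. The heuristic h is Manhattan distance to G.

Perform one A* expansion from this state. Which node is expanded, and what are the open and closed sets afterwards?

step 1: expand (3,6) (f=5, h=4) → closed; open now [(2,5) g=1 f=7, (2,6) g=2 f=7, (3,4) g=1 f=7, (3,7) g=2 f=5, (4,5) g=1 f=5, (4,6) g=2 f=5]

expanded=(3,6); open=[(2,5) g=1 f=7, (2,6) g=2 f=7, (3,4) g=1 f=7, (3,7) g=2 f=5, (4,5) g=1 f=5, (4,6) g=2 f=5]; closed=[(3,5), (3,6)]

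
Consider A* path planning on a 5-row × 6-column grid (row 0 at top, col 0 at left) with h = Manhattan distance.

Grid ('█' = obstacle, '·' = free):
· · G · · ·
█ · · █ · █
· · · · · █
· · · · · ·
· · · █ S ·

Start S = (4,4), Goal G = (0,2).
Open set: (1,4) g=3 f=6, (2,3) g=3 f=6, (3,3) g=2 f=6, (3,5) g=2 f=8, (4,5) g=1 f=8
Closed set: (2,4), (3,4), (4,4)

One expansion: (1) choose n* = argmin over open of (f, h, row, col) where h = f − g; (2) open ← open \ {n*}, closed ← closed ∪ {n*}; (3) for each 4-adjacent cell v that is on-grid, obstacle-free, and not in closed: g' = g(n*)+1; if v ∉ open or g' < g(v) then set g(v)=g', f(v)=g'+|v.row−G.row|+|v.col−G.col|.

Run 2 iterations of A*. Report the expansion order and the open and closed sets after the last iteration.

order=[(1,4) → (0,4)]; open=[(0,3) g=5 f=6, (0,5) g=5 f=8, (2,3) g=3 f=6, (3,3) g=2 f=6, (3,5) g=2 f=8, (4,5) g=1 f=8]; closed=[(0,4), (1,4), (2,4), (3,4), (4,4)]

step 1: expand (1,4) (f=6, h=3) → closed; open now [(0,4) g=4 f=6, (2,3) g=3 f=6, (3,3) g=2 f=6, (3,5) g=2 f=8, (4,5) g=1 f=8]
step 2: expand (0,4) (f=6, h=2) → closed; open now [(0,3) g=5 f=6, (0,5) g=5 f=8, (2,3) g=3 f=6, (3,3) g=2 f=6, (3,5) g=2 f=8, (4,5) g=1 f=8]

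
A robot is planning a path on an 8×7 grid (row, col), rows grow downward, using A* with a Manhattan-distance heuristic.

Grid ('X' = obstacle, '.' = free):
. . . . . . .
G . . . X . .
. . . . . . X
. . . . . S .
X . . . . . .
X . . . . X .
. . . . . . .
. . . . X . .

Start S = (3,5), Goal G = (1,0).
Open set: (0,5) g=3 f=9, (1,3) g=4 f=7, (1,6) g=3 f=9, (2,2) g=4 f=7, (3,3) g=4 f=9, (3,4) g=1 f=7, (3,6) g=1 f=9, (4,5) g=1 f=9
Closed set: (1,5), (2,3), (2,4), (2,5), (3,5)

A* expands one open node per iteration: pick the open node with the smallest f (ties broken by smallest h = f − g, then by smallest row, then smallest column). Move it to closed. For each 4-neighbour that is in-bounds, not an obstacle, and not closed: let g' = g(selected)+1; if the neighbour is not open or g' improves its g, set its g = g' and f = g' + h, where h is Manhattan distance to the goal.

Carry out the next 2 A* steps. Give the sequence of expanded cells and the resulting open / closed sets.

step 1: expand (1,3) (f=7, h=3) → closed; open now [(0,3) g=5 f=9, (0,5) g=3 f=9, (1,2) g=5 f=7, (1,6) g=3 f=9, (2,2) g=4 f=7, (3,3) g=4 f=9, (3,4) g=1 f=7, (3,6) g=1 f=9, (4,5) g=1 f=9]
step 2: expand (1,2) (f=7, h=2) → closed; open now [(0,2) g=6 f=9, (0,3) g=5 f=9, (0,5) g=3 f=9, (1,1) g=6 f=7, (1,6) g=3 f=9, (2,2) g=4 f=7, (3,3) g=4 f=9, (3,4) g=1 f=7, (3,6) g=1 f=9, (4,5) g=1 f=9]

order=[(1,3) → (1,2)]; open=[(0,2) g=6 f=9, (0,3) g=5 f=9, (0,5) g=3 f=9, (1,1) g=6 f=7, (1,6) g=3 f=9, (2,2) g=4 f=7, (3,3) g=4 f=9, (3,4) g=1 f=7, (3,6) g=1 f=9, (4,5) g=1 f=9]; closed=[(1,2), (1,3), (1,5), (2,3), (2,4), (2,5), (3,5)]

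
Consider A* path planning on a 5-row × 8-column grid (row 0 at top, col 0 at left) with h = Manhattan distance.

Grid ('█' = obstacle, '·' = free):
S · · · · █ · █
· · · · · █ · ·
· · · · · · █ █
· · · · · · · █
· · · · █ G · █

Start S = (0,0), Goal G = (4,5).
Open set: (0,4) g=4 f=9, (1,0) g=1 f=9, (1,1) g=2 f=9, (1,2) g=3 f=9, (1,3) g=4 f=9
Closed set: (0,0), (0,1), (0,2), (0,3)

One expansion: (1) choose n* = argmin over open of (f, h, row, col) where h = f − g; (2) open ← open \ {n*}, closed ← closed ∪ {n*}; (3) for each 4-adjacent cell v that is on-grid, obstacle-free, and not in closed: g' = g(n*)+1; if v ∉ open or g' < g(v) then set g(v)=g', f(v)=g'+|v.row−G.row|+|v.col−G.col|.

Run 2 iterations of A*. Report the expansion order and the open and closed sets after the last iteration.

step 1: expand (0,4) (f=9, h=5) → closed; open now [(1,0) g=1 f=9, (1,1) g=2 f=9, (1,2) g=3 f=9, (1,3) g=4 f=9, (1,4) g=5 f=9]
step 2: expand (1,4) (f=9, h=4) → closed; open now [(1,0) g=1 f=9, (1,1) g=2 f=9, (1,2) g=3 f=9, (1,3) g=4 f=9, (2,4) g=6 f=9]

order=[(0,4) → (1,4)]; open=[(1,0) g=1 f=9, (1,1) g=2 f=9, (1,2) g=3 f=9, (1,3) g=4 f=9, (2,4) g=6 f=9]; closed=[(0,0), (0,1), (0,2), (0,3), (0,4), (1,4)]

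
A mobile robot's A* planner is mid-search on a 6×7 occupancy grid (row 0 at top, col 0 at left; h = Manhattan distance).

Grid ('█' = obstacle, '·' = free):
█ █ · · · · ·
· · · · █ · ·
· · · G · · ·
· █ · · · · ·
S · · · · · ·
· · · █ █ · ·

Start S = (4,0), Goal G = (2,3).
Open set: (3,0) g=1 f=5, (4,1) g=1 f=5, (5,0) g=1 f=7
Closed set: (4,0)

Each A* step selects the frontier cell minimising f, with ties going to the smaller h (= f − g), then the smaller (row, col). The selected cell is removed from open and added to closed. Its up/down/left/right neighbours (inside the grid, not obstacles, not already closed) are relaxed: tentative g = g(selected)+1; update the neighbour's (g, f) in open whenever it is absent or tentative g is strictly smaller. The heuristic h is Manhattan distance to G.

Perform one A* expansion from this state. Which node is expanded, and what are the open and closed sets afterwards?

step 1: expand (3,0) (f=5, h=4) → closed; open now [(2,0) g=2 f=5, (4,1) g=1 f=5, (5,0) g=1 f=7]

expanded=(3,0); open=[(2,0) g=2 f=5, (4,1) g=1 f=5, (5,0) g=1 f=7]; closed=[(3,0), (4,0)]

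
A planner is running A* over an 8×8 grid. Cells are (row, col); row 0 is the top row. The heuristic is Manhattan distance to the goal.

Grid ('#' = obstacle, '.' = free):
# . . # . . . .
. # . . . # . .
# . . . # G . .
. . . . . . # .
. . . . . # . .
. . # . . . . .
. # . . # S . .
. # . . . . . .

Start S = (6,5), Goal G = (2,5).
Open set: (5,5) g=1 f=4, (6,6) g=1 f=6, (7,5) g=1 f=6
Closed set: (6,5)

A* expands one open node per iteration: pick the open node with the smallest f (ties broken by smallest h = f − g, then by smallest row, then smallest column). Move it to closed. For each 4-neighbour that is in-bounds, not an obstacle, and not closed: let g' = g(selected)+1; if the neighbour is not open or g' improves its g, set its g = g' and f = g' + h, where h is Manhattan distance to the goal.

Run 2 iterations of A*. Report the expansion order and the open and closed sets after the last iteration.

order=[(5,5) → (5,4)]; open=[(4,4) g=3 f=6, (5,3) g=3 f=8, (5,6) g=2 f=6, (6,6) g=1 f=6, (7,5) g=1 f=6]; closed=[(5,4), (5,5), (6,5)]

step 1: expand (5,5) (f=4, h=3) → closed; open now [(5,4) g=2 f=6, (5,6) g=2 f=6, (6,6) g=1 f=6, (7,5) g=1 f=6]
step 2: expand (5,4) (f=6, h=4) → closed; open now [(4,4) g=3 f=6, (5,3) g=3 f=8, (5,6) g=2 f=6, (6,6) g=1 f=6, (7,5) g=1 f=6]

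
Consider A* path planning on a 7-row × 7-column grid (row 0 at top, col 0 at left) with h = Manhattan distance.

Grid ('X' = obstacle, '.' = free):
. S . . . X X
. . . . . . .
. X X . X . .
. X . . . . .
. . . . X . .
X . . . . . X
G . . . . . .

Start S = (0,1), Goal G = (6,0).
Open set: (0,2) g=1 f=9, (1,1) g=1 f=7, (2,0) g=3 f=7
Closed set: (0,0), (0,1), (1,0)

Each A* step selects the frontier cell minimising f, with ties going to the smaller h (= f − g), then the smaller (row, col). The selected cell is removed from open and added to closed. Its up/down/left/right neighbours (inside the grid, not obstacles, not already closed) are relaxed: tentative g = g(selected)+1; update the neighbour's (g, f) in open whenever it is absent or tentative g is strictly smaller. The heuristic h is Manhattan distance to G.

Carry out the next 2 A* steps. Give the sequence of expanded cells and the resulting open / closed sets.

order=[(2,0) → (3,0)]; open=[(0,2) g=1 f=9, (1,1) g=1 f=7, (4,0) g=5 f=7]; closed=[(0,0), (0,1), (1,0), (2,0), (3,0)]

step 1: expand (2,0) (f=7, h=4) → closed; open now [(0,2) g=1 f=9, (1,1) g=1 f=7, (3,0) g=4 f=7]
step 2: expand (3,0) (f=7, h=3) → closed; open now [(0,2) g=1 f=9, (1,1) g=1 f=7, (4,0) g=5 f=7]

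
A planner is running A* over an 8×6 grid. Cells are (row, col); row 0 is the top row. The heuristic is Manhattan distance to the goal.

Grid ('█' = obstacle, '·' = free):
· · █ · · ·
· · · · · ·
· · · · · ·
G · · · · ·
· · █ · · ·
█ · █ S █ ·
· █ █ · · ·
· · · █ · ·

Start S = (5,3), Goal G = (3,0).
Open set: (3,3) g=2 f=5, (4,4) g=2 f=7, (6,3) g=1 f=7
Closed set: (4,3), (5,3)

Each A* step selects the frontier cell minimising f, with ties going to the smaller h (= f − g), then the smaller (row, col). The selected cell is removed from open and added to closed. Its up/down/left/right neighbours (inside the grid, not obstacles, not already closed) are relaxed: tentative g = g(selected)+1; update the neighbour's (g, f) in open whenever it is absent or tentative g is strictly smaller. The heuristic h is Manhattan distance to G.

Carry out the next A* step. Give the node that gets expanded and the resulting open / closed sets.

expanded=(3,3); open=[(2,3) g=3 f=7, (3,2) g=3 f=5, (3,4) g=3 f=7, (4,4) g=2 f=7, (6,3) g=1 f=7]; closed=[(3,3), (4,3), (5,3)]

step 1: expand (3,3) (f=5, h=3) → closed; open now [(2,3) g=3 f=7, (3,2) g=3 f=5, (3,4) g=3 f=7, (4,4) g=2 f=7, (6,3) g=1 f=7]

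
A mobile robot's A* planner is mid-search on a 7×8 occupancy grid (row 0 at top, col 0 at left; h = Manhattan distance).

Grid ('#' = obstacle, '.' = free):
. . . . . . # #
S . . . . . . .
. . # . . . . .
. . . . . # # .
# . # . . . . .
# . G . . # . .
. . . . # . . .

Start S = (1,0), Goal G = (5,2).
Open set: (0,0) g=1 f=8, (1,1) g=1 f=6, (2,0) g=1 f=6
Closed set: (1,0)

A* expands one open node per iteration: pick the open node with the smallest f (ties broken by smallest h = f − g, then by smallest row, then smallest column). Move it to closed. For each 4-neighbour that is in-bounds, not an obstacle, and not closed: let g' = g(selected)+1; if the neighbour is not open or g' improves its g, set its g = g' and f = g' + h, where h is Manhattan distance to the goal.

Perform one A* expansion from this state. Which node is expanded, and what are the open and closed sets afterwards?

step 1: expand (1,1) (f=6, h=5) → closed; open now [(0,0) g=1 f=8, (0,1) g=2 f=8, (1,2) g=2 f=6, (2,0) g=1 f=6, (2,1) g=2 f=6]

expanded=(1,1); open=[(0,0) g=1 f=8, (0,1) g=2 f=8, (1,2) g=2 f=6, (2,0) g=1 f=6, (2,1) g=2 f=6]; closed=[(1,0), (1,1)]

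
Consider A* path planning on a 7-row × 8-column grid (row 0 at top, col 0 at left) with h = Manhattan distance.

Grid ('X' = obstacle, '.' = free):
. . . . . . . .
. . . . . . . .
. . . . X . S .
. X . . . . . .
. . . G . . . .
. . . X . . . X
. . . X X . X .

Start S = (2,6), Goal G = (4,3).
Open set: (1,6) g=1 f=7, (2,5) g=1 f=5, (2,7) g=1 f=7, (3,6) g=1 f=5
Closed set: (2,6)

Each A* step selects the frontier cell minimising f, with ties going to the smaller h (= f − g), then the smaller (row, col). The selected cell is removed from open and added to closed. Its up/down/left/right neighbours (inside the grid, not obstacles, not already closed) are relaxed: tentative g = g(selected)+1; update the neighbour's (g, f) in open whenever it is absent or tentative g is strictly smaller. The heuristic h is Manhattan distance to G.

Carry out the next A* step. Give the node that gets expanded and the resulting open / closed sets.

expanded=(2,5); open=[(1,5) g=2 f=7, (1,6) g=1 f=7, (2,7) g=1 f=7, (3,5) g=2 f=5, (3,6) g=1 f=5]; closed=[(2,5), (2,6)]

step 1: expand (2,5) (f=5, h=4) → closed; open now [(1,5) g=2 f=7, (1,6) g=1 f=7, (2,7) g=1 f=7, (3,5) g=2 f=5, (3,6) g=1 f=5]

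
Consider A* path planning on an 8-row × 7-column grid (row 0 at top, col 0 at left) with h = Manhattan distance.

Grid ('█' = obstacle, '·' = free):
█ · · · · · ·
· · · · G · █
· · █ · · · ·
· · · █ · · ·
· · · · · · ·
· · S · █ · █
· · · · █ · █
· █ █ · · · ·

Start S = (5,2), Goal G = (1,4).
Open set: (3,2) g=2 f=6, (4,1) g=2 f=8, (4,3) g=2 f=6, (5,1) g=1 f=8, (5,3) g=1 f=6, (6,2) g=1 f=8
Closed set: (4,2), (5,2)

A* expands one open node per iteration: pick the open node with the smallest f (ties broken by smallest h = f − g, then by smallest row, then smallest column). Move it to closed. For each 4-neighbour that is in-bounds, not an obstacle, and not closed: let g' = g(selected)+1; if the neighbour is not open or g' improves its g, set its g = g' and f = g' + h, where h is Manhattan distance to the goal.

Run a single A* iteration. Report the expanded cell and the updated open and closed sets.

step 1: expand (3,2) (f=6, h=4) → closed; open now [(3,1) g=3 f=8, (4,1) g=2 f=8, (4,3) g=2 f=6, (5,1) g=1 f=8, (5,3) g=1 f=6, (6,2) g=1 f=8]

expanded=(3,2); open=[(3,1) g=3 f=8, (4,1) g=2 f=8, (4,3) g=2 f=6, (5,1) g=1 f=8, (5,3) g=1 f=6, (6,2) g=1 f=8]; closed=[(3,2), (4,2), (5,2)]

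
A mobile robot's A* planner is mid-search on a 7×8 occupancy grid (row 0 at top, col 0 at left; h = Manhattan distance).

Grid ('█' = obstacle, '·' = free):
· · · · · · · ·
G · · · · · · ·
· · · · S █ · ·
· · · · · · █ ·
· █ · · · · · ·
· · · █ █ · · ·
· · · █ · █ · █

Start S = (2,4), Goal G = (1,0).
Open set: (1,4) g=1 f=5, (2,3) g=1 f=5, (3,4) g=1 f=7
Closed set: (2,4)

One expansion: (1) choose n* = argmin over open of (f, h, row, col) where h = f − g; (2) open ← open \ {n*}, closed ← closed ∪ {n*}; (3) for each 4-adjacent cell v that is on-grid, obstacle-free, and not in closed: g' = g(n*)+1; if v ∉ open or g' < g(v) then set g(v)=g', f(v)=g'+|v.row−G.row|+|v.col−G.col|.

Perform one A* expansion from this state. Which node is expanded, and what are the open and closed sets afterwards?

step 1: expand (1,4) (f=5, h=4) → closed; open now [(0,4) g=2 f=7, (1,3) g=2 f=5, (1,5) g=2 f=7, (2,3) g=1 f=5, (3,4) g=1 f=7]

expanded=(1,4); open=[(0,4) g=2 f=7, (1,3) g=2 f=5, (1,5) g=2 f=7, (2,3) g=1 f=5, (3,4) g=1 f=7]; closed=[(1,4), (2,4)]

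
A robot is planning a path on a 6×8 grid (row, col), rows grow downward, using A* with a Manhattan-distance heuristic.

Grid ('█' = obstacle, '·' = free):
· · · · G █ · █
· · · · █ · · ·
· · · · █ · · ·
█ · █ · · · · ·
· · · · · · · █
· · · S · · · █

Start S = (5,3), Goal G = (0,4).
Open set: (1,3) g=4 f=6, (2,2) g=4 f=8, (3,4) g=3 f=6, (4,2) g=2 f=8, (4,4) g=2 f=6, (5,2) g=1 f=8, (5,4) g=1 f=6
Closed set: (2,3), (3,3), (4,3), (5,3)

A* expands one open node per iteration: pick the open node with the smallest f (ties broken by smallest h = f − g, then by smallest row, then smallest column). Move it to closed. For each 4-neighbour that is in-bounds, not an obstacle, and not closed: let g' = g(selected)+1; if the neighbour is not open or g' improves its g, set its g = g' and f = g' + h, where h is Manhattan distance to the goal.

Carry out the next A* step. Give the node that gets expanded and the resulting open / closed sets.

step 1: expand (1,3) (f=6, h=2) → closed; open now [(0,3) g=5 f=6, (1,2) g=5 f=8, (2,2) g=4 f=8, (3,4) g=3 f=6, (4,2) g=2 f=8, (4,4) g=2 f=6, (5,2) g=1 f=8, (5,4) g=1 f=6]

expanded=(1,3); open=[(0,3) g=5 f=6, (1,2) g=5 f=8, (2,2) g=4 f=8, (3,4) g=3 f=6, (4,2) g=2 f=8, (4,4) g=2 f=6, (5,2) g=1 f=8, (5,4) g=1 f=6]; closed=[(1,3), (2,3), (3,3), (4,3), (5,3)]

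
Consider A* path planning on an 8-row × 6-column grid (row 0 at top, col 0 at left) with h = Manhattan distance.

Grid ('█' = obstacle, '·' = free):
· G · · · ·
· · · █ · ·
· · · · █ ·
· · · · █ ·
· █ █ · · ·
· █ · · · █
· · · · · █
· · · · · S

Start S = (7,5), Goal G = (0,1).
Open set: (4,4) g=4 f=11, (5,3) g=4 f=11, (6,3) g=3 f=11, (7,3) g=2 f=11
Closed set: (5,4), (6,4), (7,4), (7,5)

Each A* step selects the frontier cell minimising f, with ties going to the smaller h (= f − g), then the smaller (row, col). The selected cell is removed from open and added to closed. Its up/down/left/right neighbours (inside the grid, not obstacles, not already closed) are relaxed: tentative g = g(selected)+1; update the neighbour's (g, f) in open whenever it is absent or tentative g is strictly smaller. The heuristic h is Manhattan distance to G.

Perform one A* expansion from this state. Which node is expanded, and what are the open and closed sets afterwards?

step 1: expand (4,4) (f=11, h=7) → closed; open now [(4,3) g=5 f=11, (4,5) g=5 f=13, (5,3) g=4 f=11, (6,3) g=3 f=11, (7,3) g=2 f=11]

expanded=(4,4); open=[(4,3) g=5 f=11, (4,5) g=5 f=13, (5,3) g=4 f=11, (6,3) g=3 f=11, (7,3) g=2 f=11]; closed=[(4,4), (5,4), (6,4), (7,4), (7,5)]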